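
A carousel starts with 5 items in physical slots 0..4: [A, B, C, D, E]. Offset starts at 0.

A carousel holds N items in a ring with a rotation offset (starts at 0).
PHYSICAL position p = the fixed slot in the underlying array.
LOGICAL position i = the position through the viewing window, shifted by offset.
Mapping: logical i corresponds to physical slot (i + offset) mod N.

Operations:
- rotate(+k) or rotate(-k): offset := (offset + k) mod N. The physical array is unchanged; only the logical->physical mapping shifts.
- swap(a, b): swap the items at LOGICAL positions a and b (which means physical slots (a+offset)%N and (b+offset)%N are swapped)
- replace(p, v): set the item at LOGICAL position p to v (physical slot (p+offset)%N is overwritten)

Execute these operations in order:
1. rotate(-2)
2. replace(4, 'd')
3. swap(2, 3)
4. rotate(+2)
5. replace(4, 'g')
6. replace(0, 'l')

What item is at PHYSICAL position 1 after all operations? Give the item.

After op 1 (rotate(-2)): offset=3, physical=[A,B,C,D,E], logical=[D,E,A,B,C]
After op 2 (replace(4, 'd')): offset=3, physical=[A,B,d,D,E], logical=[D,E,A,B,d]
After op 3 (swap(2, 3)): offset=3, physical=[B,A,d,D,E], logical=[D,E,B,A,d]
After op 4 (rotate(+2)): offset=0, physical=[B,A,d,D,E], logical=[B,A,d,D,E]
After op 5 (replace(4, 'g')): offset=0, physical=[B,A,d,D,g], logical=[B,A,d,D,g]
After op 6 (replace(0, 'l')): offset=0, physical=[l,A,d,D,g], logical=[l,A,d,D,g]

Answer: A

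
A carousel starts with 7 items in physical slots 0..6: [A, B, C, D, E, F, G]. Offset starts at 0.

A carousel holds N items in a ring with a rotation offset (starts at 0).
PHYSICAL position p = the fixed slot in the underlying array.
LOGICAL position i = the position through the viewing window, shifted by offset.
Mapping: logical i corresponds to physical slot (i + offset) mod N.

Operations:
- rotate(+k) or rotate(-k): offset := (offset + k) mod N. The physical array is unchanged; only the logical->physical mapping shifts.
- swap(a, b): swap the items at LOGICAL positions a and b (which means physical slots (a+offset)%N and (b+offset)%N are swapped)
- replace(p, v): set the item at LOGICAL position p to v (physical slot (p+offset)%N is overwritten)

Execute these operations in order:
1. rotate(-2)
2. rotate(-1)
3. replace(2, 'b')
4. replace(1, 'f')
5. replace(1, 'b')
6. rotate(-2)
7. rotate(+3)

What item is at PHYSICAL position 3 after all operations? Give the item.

After op 1 (rotate(-2)): offset=5, physical=[A,B,C,D,E,F,G], logical=[F,G,A,B,C,D,E]
After op 2 (rotate(-1)): offset=4, physical=[A,B,C,D,E,F,G], logical=[E,F,G,A,B,C,D]
After op 3 (replace(2, 'b')): offset=4, physical=[A,B,C,D,E,F,b], logical=[E,F,b,A,B,C,D]
After op 4 (replace(1, 'f')): offset=4, physical=[A,B,C,D,E,f,b], logical=[E,f,b,A,B,C,D]
After op 5 (replace(1, 'b')): offset=4, physical=[A,B,C,D,E,b,b], logical=[E,b,b,A,B,C,D]
After op 6 (rotate(-2)): offset=2, physical=[A,B,C,D,E,b,b], logical=[C,D,E,b,b,A,B]
After op 7 (rotate(+3)): offset=5, physical=[A,B,C,D,E,b,b], logical=[b,b,A,B,C,D,E]

Answer: D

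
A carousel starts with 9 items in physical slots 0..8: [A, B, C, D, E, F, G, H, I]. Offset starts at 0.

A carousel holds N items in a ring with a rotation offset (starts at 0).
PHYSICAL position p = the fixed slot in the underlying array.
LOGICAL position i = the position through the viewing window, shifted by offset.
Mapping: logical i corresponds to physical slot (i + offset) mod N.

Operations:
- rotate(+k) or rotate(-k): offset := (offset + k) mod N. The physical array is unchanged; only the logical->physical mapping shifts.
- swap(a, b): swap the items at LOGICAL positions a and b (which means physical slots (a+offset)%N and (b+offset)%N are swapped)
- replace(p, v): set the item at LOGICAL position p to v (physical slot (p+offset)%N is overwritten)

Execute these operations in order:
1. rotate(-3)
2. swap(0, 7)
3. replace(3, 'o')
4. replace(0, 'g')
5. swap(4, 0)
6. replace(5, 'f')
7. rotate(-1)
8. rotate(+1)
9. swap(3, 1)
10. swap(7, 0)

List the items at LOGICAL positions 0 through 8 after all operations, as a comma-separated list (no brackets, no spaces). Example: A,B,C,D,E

After op 1 (rotate(-3)): offset=6, physical=[A,B,C,D,E,F,G,H,I], logical=[G,H,I,A,B,C,D,E,F]
After op 2 (swap(0, 7)): offset=6, physical=[A,B,C,D,G,F,E,H,I], logical=[E,H,I,A,B,C,D,G,F]
After op 3 (replace(3, 'o')): offset=6, physical=[o,B,C,D,G,F,E,H,I], logical=[E,H,I,o,B,C,D,G,F]
After op 4 (replace(0, 'g')): offset=6, physical=[o,B,C,D,G,F,g,H,I], logical=[g,H,I,o,B,C,D,G,F]
After op 5 (swap(4, 0)): offset=6, physical=[o,g,C,D,G,F,B,H,I], logical=[B,H,I,o,g,C,D,G,F]
After op 6 (replace(5, 'f')): offset=6, physical=[o,g,f,D,G,F,B,H,I], logical=[B,H,I,o,g,f,D,G,F]
After op 7 (rotate(-1)): offset=5, physical=[o,g,f,D,G,F,B,H,I], logical=[F,B,H,I,o,g,f,D,G]
After op 8 (rotate(+1)): offset=6, physical=[o,g,f,D,G,F,B,H,I], logical=[B,H,I,o,g,f,D,G,F]
After op 9 (swap(3, 1)): offset=6, physical=[H,g,f,D,G,F,B,o,I], logical=[B,o,I,H,g,f,D,G,F]
After op 10 (swap(7, 0)): offset=6, physical=[H,g,f,D,B,F,G,o,I], logical=[G,o,I,H,g,f,D,B,F]

Answer: G,o,I,H,g,f,D,B,F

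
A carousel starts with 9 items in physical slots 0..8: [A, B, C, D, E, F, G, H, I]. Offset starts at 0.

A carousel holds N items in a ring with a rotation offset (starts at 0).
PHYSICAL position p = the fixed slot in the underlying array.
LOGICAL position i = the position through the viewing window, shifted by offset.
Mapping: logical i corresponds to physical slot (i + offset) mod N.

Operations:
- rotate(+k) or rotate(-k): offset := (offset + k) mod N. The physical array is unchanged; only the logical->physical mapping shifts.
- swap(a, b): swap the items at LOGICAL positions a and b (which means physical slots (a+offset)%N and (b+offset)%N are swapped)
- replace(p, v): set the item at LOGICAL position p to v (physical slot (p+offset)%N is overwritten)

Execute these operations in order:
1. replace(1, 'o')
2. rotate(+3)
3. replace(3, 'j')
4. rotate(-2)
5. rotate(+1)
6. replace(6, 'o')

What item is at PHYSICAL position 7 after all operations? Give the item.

Answer: H

Derivation:
After op 1 (replace(1, 'o')): offset=0, physical=[A,o,C,D,E,F,G,H,I], logical=[A,o,C,D,E,F,G,H,I]
After op 2 (rotate(+3)): offset=3, physical=[A,o,C,D,E,F,G,H,I], logical=[D,E,F,G,H,I,A,o,C]
After op 3 (replace(3, 'j')): offset=3, physical=[A,o,C,D,E,F,j,H,I], logical=[D,E,F,j,H,I,A,o,C]
After op 4 (rotate(-2)): offset=1, physical=[A,o,C,D,E,F,j,H,I], logical=[o,C,D,E,F,j,H,I,A]
After op 5 (rotate(+1)): offset=2, physical=[A,o,C,D,E,F,j,H,I], logical=[C,D,E,F,j,H,I,A,o]
After op 6 (replace(6, 'o')): offset=2, physical=[A,o,C,D,E,F,j,H,o], logical=[C,D,E,F,j,H,o,A,o]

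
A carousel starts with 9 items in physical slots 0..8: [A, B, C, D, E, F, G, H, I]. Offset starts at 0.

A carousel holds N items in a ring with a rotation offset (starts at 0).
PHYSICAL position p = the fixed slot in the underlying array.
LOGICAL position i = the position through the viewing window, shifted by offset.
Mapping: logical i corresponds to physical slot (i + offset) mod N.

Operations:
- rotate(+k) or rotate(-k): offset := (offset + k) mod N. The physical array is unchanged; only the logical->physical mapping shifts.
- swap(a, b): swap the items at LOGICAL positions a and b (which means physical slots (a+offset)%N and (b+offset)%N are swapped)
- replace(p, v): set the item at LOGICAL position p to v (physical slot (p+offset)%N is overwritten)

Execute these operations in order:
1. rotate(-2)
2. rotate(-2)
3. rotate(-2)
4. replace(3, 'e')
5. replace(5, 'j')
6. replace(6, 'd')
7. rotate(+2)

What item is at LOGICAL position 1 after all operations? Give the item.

After op 1 (rotate(-2)): offset=7, physical=[A,B,C,D,E,F,G,H,I], logical=[H,I,A,B,C,D,E,F,G]
After op 2 (rotate(-2)): offset=5, physical=[A,B,C,D,E,F,G,H,I], logical=[F,G,H,I,A,B,C,D,E]
After op 3 (rotate(-2)): offset=3, physical=[A,B,C,D,E,F,G,H,I], logical=[D,E,F,G,H,I,A,B,C]
After op 4 (replace(3, 'e')): offset=3, physical=[A,B,C,D,E,F,e,H,I], logical=[D,E,F,e,H,I,A,B,C]
After op 5 (replace(5, 'j')): offset=3, physical=[A,B,C,D,E,F,e,H,j], logical=[D,E,F,e,H,j,A,B,C]
After op 6 (replace(6, 'd')): offset=3, physical=[d,B,C,D,E,F,e,H,j], logical=[D,E,F,e,H,j,d,B,C]
After op 7 (rotate(+2)): offset=5, physical=[d,B,C,D,E,F,e,H,j], logical=[F,e,H,j,d,B,C,D,E]

Answer: e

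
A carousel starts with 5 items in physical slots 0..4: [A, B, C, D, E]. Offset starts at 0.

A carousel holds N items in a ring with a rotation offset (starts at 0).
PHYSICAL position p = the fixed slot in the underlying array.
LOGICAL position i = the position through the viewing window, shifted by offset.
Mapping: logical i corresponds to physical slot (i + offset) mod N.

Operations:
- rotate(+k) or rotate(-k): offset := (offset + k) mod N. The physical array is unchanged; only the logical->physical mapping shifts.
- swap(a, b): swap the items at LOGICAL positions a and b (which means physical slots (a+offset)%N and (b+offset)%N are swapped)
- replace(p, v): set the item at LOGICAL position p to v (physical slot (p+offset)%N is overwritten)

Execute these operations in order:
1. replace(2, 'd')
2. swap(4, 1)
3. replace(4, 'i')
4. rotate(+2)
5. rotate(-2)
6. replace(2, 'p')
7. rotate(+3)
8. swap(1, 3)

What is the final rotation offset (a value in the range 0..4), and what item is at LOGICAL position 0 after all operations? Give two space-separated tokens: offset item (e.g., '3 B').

Answer: 3 D

Derivation:
After op 1 (replace(2, 'd')): offset=0, physical=[A,B,d,D,E], logical=[A,B,d,D,E]
After op 2 (swap(4, 1)): offset=0, physical=[A,E,d,D,B], logical=[A,E,d,D,B]
After op 3 (replace(4, 'i')): offset=0, physical=[A,E,d,D,i], logical=[A,E,d,D,i]
After op 4 (rotate(+2)): offset=2, physical=[A,E,d,D,i], logical=[d,D,i,A,E]
After op 5 (rotate(-2)): offset=0, physical=[A,E,d,D,i], logical=[A,E,d,D,i]
After op 6 (replace(2, 'p')): offset=0, physical=[A,E,p,D,i], logical=[A,E,p,D,i]
After op 7 (rotate(+3)): offset=3, physical=[A,E,p,D,i], logical=[D,i,A,E,p]
After op 8 (swap(1, 3)): offset=3, physical=[A,i,p,D,E], logical=[D,E,A,i,p]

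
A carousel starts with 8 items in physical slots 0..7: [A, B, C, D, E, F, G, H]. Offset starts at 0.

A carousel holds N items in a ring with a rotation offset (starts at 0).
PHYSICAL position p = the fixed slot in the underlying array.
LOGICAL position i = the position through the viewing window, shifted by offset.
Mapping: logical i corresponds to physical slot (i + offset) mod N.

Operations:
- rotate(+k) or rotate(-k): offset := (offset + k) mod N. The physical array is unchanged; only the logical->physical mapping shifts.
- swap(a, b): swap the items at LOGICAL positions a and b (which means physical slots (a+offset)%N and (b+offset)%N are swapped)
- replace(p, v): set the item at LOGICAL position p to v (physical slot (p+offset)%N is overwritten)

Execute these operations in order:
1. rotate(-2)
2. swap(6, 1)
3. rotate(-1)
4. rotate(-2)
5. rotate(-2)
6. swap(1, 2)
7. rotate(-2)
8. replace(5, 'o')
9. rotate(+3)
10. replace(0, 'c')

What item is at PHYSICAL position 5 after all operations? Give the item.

After op 1 (rotate(-2)): offset=6, physical=[A,B,C,D,E,F,G,H], logical=[G,H,A,B,C,D,E,F]
After op 2 (swap(6, 1)): offset=6, physical=[A,B,C,D,H,F,G,E], logical=[G,E,A,B,C,D,H,F]
After op 3 (rotate(-1)): offset=5, physical=[A,B,C,D,H,F,G,E], logical=[F,G,E,A,B,C,D,H]
After op 4 (rotate(-2)): offset=3, physical=[A,B,C,D,H,F,G,E], logical=[D,H,F,G,E,A,B,C]
After op 5 (rotate(-2)): offset=1, physical=[A,B,C,D,H,F,G,E], logical=[B,C,D,H,F,G,E,A]
After op 6 (swap(1, 2)): offset=1, physical=[A,B,D,C,H,F,G,E], logical=[B,D,C,H,F,G,E,A]
After op 7 (rotate(-2)): offset=7, physical=[A,B,D,C,H,F,G,E], logical=[E,A,B,D,C,H,F,G]
After op 8 (replace(5, 'o')): offset=7, physical=[A,B,D,C,o,F,G,E], logical=[E,A,B,D,C,o,F,G]
After op 9 (rotate(+3)): offset=2, physical=[A,B,D,C,o,F,G,E], logical=[D,C,o,F,G,E,A,B]
After op 10 (replace(0, 'c')): offset=2, physical=[A,B,c,C,o,F,G,E], logical=[c,C,o,F,G,E,A,B]

Answer: F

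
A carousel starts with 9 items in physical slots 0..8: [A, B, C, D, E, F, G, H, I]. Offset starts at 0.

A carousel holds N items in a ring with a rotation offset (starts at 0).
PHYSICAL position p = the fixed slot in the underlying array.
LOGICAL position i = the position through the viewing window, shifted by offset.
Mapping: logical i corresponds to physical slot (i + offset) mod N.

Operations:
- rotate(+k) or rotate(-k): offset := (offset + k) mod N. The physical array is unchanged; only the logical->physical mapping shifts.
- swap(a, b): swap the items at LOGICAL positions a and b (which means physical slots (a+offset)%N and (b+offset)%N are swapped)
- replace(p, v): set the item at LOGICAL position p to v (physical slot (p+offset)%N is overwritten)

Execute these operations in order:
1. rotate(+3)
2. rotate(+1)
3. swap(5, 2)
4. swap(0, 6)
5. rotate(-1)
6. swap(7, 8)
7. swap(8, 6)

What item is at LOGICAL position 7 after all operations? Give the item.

After op 1 (rotate(+3)): offset=3, physical=[A,B,C,D,E,F,G,H,I], logical=[D,E,F,G,H,I,A,B,C]
After op 2 (rotate(+1)): offset=4, physical=[A,B,C,D,E,F,G,H,I], logical=[E,F,G,H,I,A,B,C,D]
After op 3 (swap(5, 2)): offset=4, physical=[G,B,C,D,E,F,A,H,I], logical=[E,F,A,H,I,G,B,C,D]
After op 4 (swap(0, 6)): offset=4, physical=[G,E,C,D,B,F,A,H,I], logical=[B,F,A,H,I,G,E,C,D]
After op 5 (rotate(-1)): offset=3, physical=[G,E,C,D,B,F,A,H,I], logical=[D,B,F,A,H,I,G,E,C]
After op 6 (swap(7, 8)): offset=3, physical=[G,C,E,D,B,F,A,H,I], logical=[D,B,F,A,H,I,G,C,E]
After op 7 (swap(8, 6)): offset=3, physical=[E,C,G,D,B,F,A,H,I], logical=[D,B,F,A,H,I,E,C,G]

Answer: C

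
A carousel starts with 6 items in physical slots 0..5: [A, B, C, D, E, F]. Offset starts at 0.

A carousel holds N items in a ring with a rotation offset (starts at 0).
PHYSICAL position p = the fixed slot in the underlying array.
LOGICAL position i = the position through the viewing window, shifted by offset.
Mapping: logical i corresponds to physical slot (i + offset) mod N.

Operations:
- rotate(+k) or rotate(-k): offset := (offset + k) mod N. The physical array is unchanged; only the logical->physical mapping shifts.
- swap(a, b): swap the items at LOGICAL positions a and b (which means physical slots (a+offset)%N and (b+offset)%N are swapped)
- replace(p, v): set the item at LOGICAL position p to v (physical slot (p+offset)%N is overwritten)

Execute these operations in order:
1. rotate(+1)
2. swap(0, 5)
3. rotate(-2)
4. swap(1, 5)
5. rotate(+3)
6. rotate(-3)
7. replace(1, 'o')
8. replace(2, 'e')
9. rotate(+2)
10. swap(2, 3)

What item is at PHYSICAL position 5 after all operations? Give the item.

Answer: F

Derivation:
After op 1 (rotate(+1)): offset=1, physical=[A,B,C,D,E,F], logical=[B,C,D,E,F,A]
After op 2 (swap(0, 5)): offset=1, physical=[B,A,C,D,E,F], logical=[A,C,D,E,F,B]
After op 3 (rotate(-2)): offset=5, physical=[B,A,C,D,E,F], logical=[F,B,A,C,D,E]
After op 4 (swap(1, 5)): offset=5, physical=[E,A,C,D,B,F], logical=[F,E,A,C,D,B]
After op 5 (rotate(+3)): offset=2, physical=[E,A,C,D,B,F], logical=[C,D,B,F,E,A]
After op 6 (rotate(-3)): offset=5, physical=[E,A,C,D,B,F], logical=[F,E,A,C,D,B]
After op 7 (replace(1, 'o')): offset=5, physical=[o,A,C,D,B,F], logical=[F,o,A,C,D,B]
After op 8 (replace(2, 'e')): offset=5, physical=[o,e,C,D,B,F], logical=[F,o,e,C,D,B]
After op 9 (rotate(+2)): offset=1, physical=[o,e,C,D,B,F], logical=[e,C,D,B,F,o]
After op 10 (swap(2, 3)): offset=1, physical=[o,e,C,B,D,F], logical=[e,C,B,D,F,o]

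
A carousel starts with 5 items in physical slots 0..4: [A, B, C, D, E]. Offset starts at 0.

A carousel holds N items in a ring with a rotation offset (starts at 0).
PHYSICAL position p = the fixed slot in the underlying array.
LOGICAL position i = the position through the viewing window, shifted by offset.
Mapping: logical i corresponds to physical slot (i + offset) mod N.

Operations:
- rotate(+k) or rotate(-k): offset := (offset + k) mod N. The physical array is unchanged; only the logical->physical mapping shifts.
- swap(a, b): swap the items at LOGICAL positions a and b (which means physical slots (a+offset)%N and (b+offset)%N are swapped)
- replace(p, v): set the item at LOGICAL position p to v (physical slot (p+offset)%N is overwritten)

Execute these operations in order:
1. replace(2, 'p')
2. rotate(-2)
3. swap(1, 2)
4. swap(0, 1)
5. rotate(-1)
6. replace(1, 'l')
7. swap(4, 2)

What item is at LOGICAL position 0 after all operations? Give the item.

After op 1 (replace(2, 'p')): offset=0, physical=[A,B,p,D,E], logical=[A,B,p,D,E]
After op 2 (rotate(-2)): offset=3, physical=[A,B,p,D,E], logical=[D,E,A,B,p]
After op 3 (swap(1, 2)): offset=3, physical=[E,B,p,D,A], logical=[D,A,E,B,p]
After op 4 (swap(0, 1)): offset=3, physical=[E,B,p,A,D], logical=[A,D,E,B,p]
After op 5 (rotate(-1)): offset=2, physical=[E,B,p,A,D], logical=[p,A,D,E,B]
After op 6 (replace(1, 'l')): offset=2, physical=[E,B,p,l,D], logical=[p,l,D,E,B]
After op 7 (swap(4, 2)): offset=2, physical=[E,D,p,l,B], logical=[p,l,B,E,D]

Answer: p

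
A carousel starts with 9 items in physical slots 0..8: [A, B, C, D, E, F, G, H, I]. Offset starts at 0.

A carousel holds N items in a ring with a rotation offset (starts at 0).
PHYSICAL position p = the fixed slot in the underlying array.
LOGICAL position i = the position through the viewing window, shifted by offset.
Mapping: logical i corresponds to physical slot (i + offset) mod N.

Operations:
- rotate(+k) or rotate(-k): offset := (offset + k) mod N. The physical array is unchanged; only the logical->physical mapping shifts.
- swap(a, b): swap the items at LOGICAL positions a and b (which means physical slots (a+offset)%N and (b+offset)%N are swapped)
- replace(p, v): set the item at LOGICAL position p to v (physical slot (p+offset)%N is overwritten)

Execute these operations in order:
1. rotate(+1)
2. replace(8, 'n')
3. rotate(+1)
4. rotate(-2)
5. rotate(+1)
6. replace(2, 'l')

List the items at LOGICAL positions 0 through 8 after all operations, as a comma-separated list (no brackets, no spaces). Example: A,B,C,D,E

Answer: B,C,l,E,F,G,H,I,n

Derivation:
After op 1 (rotate(+1)): offset=1, physical=[A,B,C,D,E,F,G,H,I], logical=[B,C,D,E,F,G,H,I,A]
After op 2 (replace(8, 'n')): offset=1, physical=[n,B,C,D,E,F,G,H,I], logical=[B,C,D,E,F,G,H,I,n]
After op 3 (rotate(+1)): offset=2, physical=[n,B,C,D,E,F,G,H,I], logical=[C,D,E,F,G,H,I,n,B]
After op 4 (rotate(-2)): offset=0, physical=[n,B,C,D,E,F,G,H,I], logical=[n,B,C,D,E,F,G,H,I]
After op 5 (rotate(+1)): offset=1, physical=[n,B,C,D,E,F,G,H,I], logical=[B,C,D,E,F,G,H,I,n]
After op 6 (replace(2, 'l')): offset=1, physical=[n,B,C,l,E,F,G,H,I], logical=[B,C,l,E,F,G,H,I,n]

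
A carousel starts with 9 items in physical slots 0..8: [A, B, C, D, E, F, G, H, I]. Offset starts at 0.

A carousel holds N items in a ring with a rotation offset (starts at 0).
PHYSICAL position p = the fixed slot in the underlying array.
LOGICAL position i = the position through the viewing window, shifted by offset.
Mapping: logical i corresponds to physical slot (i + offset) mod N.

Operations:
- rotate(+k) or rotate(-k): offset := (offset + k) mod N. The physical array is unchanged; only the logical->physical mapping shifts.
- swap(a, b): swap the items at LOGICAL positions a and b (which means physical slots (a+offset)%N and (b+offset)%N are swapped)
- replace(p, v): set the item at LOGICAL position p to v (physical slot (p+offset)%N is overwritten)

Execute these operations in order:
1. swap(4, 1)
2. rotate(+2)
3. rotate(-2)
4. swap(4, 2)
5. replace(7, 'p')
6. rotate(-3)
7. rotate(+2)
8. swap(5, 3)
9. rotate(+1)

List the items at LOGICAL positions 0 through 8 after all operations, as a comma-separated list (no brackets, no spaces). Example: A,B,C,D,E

After op 1 (swap(4, 1)): offset=0, physical=[A,E,C,D,B,F,G,H,I], logical=[A,E,C,D,B,F,G,H,I]
After op 2 (rotate(+2)): offset=2, physical=[A,E,C,D,B,F,G,H,I], logical=[C,D,B,F,G,H,I,A,E]
After op 3 (rotate(-2)): offset=0, physical=[A,E,C,D,B,F,G,H,I], logical=[A,E,C,D,B,F,G,H,I]
After op 4 (swap(4, 2)): offset=0, physical=[A,E,B,D,C,F,G,H,I], logical=[A,E,B,D,C,F,G,H,I]
After op 5 (replace(7, 'p')): offset=0, physical=[A,E,B,D,C,F,G,p,I], logical=[A,E,B,D,C,F,G,p,I]
After op 6 (rotate(-3)): offset=6, physical=[A,E,B,D,C,F,G,p,I], logical=[G,p,I,A,E,B,D,C,F]
After op 7 (rotate(+2)): offset=8, physical=[A,E,B,D,C,F,G,p,I], logical=[I,A,E,B,D,C,F,G,p]
After op 8 (swap(5, 3)): offset=8, physical=[A,E,C,D,B,F,G,p,I], logical=[I,A,E,C,D,B,F,G,p]
After op 9 (rotate(+1)): offset=0, physical=[A,E,C,D,B,F,G,p,I], logical=[A,E,C,D,B,F,G,p,I]

Answer: A,E,C,D,B,F,G,p,I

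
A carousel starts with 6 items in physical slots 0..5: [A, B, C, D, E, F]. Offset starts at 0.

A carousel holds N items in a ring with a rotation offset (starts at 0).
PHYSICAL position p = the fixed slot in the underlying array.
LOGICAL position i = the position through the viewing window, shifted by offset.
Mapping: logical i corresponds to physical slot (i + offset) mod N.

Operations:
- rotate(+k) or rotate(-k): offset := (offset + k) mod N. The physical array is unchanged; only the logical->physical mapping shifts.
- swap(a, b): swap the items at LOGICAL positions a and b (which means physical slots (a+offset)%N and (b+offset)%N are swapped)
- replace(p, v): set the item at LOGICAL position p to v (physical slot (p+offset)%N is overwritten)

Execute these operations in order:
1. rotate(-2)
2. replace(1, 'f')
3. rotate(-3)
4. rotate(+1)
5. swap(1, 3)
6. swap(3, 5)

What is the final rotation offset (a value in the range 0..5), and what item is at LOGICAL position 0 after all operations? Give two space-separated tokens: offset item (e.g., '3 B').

After op 1 (rotate(-2)): offset=4, physical=[A,B,C,D,E,F], logical=[E,F,A,B,C,D]
After op 2 (replace(1, 'f')): offset=4, physical=[A,B,C,D,E,f], logical=[E,f,A,B,C,D]
After op 3 (rotate(-3)): offset=1, physical=[A,B,C,D,E,f], logical=[B,C,D,E,f,A]
After op 4 (rotate(+1)): offset=2, physical=[A,B,C,D,E,f], logical=[C,D,E,f,A,B]
After op 5 (swap(1, 3)): offset=2, physical=[A,B,C,f,E,D], logical=[C,f,E,D,A,B]
After op 6 (swap(3, 5)): offset=2, physical=[A,D,C,f,E,B], logical=[C,f,E,B,A,D]

Answer: 2 C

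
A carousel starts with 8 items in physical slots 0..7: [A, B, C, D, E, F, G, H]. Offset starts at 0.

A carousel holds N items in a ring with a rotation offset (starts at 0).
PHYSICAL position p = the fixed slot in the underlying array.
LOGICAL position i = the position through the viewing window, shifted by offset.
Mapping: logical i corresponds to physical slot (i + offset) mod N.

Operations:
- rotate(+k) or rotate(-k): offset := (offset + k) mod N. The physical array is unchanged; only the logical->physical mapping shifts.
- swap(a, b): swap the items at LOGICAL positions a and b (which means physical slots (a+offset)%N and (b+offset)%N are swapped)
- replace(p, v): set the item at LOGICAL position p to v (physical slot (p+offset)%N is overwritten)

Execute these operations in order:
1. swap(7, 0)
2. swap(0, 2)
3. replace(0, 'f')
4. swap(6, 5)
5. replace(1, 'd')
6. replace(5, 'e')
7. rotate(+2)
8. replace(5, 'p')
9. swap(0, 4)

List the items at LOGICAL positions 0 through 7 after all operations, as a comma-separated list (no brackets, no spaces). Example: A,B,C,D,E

After op 1 (swap(7, 0)): offset=0, physical=[H,B,C,D,E,F,G,A], logical=[H,B,C,D,E,F,G,A]
After op 2 (swap(0, 2)): offset=0, physical=[C,B,H,D,E,F,G,A], logical=[C,B,H,D,E,F,G,A]
After op 3 (replace(0, 'f')): offset=0, physical=[f,B,H,D,E,F,G,A], logical=[f,B,H,D,E,F,G,A]
After op 4 (swap(6, 5)): offset=0, physical=[f,B,H,D,E,G,F,A], logical=[f,B,H,D,E,G,F,A]
After op 5 (replace(1, 'd')): offset=0, physical=[f,d,H,D,E,G,F,A], logical=[f,d,H,D,E,G,F,A]
After op 6 (replace(5, 'e')): offset=0, physical=[f,d,H,D,E,e,F,A], logical=[f,d,H,D,E,e,F,A]
After op 7 (rotate(+2)): offset=2, physical=[f,d,H,D,E,e,F,A], logical=[H,D,E,e,F,A,f,d]
After op 8 (replace(5, 'p')): offset=2, physical=[f,d,H,D,E,e,F,p], logical=[H,D,E,e,F,p,f,d]
After op 9 (swap(0, 4)): offset=2, physical=[f,d,F,D,E,e,H,p], logical=[F,D,E,e,H,p,f,d]

Answer: F,D,E,e,H,p,f,d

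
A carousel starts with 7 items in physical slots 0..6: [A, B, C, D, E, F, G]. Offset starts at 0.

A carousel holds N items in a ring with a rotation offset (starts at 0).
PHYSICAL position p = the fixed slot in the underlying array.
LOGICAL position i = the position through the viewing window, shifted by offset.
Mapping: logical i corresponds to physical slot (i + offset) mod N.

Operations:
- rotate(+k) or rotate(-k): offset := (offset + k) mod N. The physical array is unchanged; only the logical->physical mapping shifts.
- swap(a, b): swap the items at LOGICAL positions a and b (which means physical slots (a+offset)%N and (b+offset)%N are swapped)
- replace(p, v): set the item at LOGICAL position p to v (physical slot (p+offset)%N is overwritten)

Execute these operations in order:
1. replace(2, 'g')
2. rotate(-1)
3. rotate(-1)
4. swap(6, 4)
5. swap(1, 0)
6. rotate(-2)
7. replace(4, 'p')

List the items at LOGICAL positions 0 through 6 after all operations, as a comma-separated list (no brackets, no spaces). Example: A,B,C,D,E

After op 1 (replace(2, 'g')): offset=0, physical=[A,B,g,D,E,F,G], logical=[A,B,g,D,E,F,G]
After op 2 (rotate(-1)): offset=6, physical=[A,B,g,D,E,F,G], logical=[G,A,B,g,D,E,F]
After op 3 (rotate(-1)): offset=5, physical=[A,B,g,D,E,F,G], logical=[F,G,A,B,g,D,E]
After op 4 (swap(6, 4)): offset=5, physical=[A,B,E,D,g,F,G], logical=[F,G,A,B,E,D,g]
After op 5 (swap(1, 0)): offset=5, physical=[A,B,E,D,g,G,F], logical=[G,F,A,B,E,D,g]
After op 6 (rotate(-2)): offset=3, physical=[A,B,E,D,g,G,F], logical=[D,g,G,F,A,B,E]
After op 7 (replace(4, 'p')): offset=3, physical=[p,B,E,D,g,G,F], logical=[D,g,G,F,p,B,E]

Answer: D,g,G,F,p,B,E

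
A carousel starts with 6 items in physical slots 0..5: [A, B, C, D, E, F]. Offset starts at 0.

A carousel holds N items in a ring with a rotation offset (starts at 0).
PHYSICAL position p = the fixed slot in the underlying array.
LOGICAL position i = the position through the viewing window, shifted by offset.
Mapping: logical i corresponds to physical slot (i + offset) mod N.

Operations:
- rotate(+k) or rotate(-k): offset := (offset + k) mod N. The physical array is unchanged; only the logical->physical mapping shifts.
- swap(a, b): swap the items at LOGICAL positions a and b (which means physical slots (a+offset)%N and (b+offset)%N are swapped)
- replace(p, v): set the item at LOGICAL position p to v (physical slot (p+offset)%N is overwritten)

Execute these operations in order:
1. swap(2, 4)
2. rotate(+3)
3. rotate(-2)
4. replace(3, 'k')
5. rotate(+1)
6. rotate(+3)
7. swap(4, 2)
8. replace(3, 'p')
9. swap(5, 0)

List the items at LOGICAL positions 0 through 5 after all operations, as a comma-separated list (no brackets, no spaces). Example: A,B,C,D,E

Answer: k,A,D,p,B,F

Derivation:
After op 1 (swap(2, 4)): offset=0, physical=[A,B,E,D,C,F], logical=[A,B,E,D,C,F]
After op 2 (rotate(+3)): offset=3, physical=[A,B,E,D,C,F], logical=[D,C,F,A,B,E]
After op 3 (rotate(-2)): offset=1, physical=[A,B,E,D,C,F], logical=[B,E,D,C,F,A]
After op 4 (replace(3, 'k')): offset=1, physical=[A,B,E,D,k,F], logical=[B,E,D,k,F,A]
After op 5 (rotate(+1)): offset=2, physical=[A,B,E,D,k,F], logical=[E,D,k,F,A,B]
After op 6 (rotate(+3)): offset=5, physical=[A,B,E,D,k,F], logical=[F,A,B,E,D,k]
After op 7 (swap(4, 2)): offset=5, physical=[A,D,E,B,k,F], logical=[F,A,D,E,B,k]
After op 8 (replace(3, 'p')): offset=5, physical=[A,D,p,B,k,F], logical=[F,A,D,p,B,k]
After op 9 (swap(5, 0)): offset=5, physical=[A,D,p,B,F,k], logical=[k,A,D,p,B,F]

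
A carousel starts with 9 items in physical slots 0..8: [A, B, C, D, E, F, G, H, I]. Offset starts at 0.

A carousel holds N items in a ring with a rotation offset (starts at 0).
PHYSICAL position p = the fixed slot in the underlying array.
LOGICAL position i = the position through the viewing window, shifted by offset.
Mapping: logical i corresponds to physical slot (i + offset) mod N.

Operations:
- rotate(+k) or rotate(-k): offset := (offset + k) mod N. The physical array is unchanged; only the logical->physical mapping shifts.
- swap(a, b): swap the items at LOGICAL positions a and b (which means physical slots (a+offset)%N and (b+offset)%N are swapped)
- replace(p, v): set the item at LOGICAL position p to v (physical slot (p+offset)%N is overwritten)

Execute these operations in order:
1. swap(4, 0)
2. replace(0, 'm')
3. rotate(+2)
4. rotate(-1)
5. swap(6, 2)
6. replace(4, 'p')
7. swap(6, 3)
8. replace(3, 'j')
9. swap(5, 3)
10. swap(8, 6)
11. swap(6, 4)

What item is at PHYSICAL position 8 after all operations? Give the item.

Answer: I

Derivation:
After op 1 (swap(4, 0)): offset=0, physical=[E,B,C,D,A,F,G,H,I], logical=[E,B,C,D,A,F,G,H,I]
After op 2 (replace(0, 'm')): offset=0, physical=[m,B,C,D,A,F,G,H,I], logical=[m,B,C,D,A,F,G,H,I]
After op 3 (rotate(+2)): offset=2, physical=[m,B,C,D,A,F,G,H,I], logical=[C,D,A,F,G,H,I,m,B]
After op 4 (rotate(-1)): offset=1, physical=[m,B,C,D,A,F,G,H,I], logical=[B,C,D,A,F,G,H,I,m]
After op 5 (swap(6, 2)): offset=1, physical=[m,B,C,H,A,F,G,D,I], logical=[B,C,H,A,F,G,D,I,m]
After op 6 (replace(4, 'p')): offset=1, physical=[m,B,C,H,A,p,G,D,I], logical=[B,C,H,A,p,G,D,I,m]
After op 7 (swap(6, 3)): offset=1, physical=[m,B,C,H,D,p,G,A,I], logical=[B,C,H,D,p,G,A,I,m]
After op 8 (replace(3, 'j')): offset=1, physical=[m,B,C,H,j,p,G,A,I], logical=[B,C,H,j,p,G,A,I,m]
After op 9 (swap(5, 3)): offset=1, physical=[m,B,C,H,G,p,j,A,I], logical=[B,C,H,G,p,j,A,I,m]
After op 10 (swap(8, 6)): offset=1, physical=[A,B,C,H,G,p,j,m,I], logical=[B,C,H,G,p,j,m,I,A]
After op 11 (swap(6, 4)): offset=1, physical=[A,B,C,H,G,m,j,p,I], logical=[B,C,H,G,m,j,p,I,A]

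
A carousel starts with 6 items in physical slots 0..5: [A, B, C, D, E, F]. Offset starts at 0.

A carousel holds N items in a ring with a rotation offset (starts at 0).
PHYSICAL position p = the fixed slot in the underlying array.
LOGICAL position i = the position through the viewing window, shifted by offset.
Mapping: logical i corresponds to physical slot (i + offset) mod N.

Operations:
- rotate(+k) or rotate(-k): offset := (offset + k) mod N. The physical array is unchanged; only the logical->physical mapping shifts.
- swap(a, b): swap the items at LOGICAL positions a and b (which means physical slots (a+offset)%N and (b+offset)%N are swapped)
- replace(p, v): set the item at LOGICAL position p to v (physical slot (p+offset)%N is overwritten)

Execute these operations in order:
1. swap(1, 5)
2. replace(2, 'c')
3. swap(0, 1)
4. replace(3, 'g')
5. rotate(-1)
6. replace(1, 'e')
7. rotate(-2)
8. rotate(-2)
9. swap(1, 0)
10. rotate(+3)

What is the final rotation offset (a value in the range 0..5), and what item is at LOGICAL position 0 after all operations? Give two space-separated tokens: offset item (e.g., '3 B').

After op 1 (swap(1, 5)): offset=0, physical=[A,F,C,D,E,B], logical=[A,F,C,D,E,B]
After op 2 (replace(2, 'c')): offset=0, physical=[A,F,c,D,E,B], logical=[A,F,c,D,E,B]
After op 3 (swap(0, 1)): offset=0, physical=[F,A,c,D,E,B], logical=[F,A,c,D,E,B]
After op 4 (replace(3, 'g')): offset=0, physical=[F,A,c,g,E,B], logical=[F,A,c,g,E,B]
After op 5 (rotate(-1)): offset=5, physical=[F,A,c,g,E,B], logical=[B,F,A,c,g,E]
After op 6 (replace(1, 'e')): offset=5, physical=[e,A,c,g,E,B], logical=[B,e,A,c,g,E]
After op 7 (rotate(-2)): offset=3, physical=[e,A,c,g,E,B], logical=[g,E,B,e,A,c]
After op 8 (rotate(-2)): offset=1, physical=[e,A,c,g,E,B], logical=[A,c,g,E,B,e]
After op 9 (swap(1, 0)): offset=1, physical=[e,c,A,g,E,B], logical=[c,A,g,E,B,e]
After op 10 (rotate(+3)): offset=4, physical=[e,c,A,g,E,B], logical=[E,B,e,c,A,g]

Answer: 4 E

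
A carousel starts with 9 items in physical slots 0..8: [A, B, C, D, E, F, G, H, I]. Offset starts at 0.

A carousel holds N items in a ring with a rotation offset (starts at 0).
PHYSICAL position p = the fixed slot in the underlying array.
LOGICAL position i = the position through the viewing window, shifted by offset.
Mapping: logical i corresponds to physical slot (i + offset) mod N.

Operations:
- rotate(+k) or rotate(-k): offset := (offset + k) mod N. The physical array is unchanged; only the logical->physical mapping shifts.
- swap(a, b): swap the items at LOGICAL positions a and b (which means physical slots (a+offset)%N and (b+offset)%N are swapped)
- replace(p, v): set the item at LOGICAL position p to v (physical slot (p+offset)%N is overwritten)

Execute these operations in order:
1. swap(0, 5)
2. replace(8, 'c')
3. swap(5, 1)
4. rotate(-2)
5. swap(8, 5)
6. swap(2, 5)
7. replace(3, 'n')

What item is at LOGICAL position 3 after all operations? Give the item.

After op 1 (swap(0, 5)): offset=0, physical=[F,B,C,D,E,A,G,H,I], logical=[F,B,C,D,E,A,G,H,I]
After op 2 (replace(8, 'c')): offset=0, physical=[F,B,C,D,E,A,G,H,c], logical=[F,B,C,D,E,A,G,H,c]
After op 3 (swap(5, 1)): offset=0, physical=[F,A,C,D,E,B,G,H,c], logical=[F,A,C,D,E,B,G,H,c]
After op 4 (rotate(-2)): offset=7, physical=[F,A,C,D,E,B,G,H,c], logical=[H,c,F,A,C,D,E,B,G]
After op 5 (swap(8, 5)): offset=7, physical=[F,A,C,G,E,B,D,H,c], logical=[H,c,F,A,C,G,E,B,D]
After op 6 (swap(2, 5)): offset=7, physical=[G,A,C,F,E,B,D,H,c], logical=[H,c,G,A,C,F,E,B,D]
After op 7 (replace(3, 'n')): offset=7, physical=[G,n,C,F,E,B,D,H,c], logical=[H,c,G,n,C,F,E,B,D]

Answer: n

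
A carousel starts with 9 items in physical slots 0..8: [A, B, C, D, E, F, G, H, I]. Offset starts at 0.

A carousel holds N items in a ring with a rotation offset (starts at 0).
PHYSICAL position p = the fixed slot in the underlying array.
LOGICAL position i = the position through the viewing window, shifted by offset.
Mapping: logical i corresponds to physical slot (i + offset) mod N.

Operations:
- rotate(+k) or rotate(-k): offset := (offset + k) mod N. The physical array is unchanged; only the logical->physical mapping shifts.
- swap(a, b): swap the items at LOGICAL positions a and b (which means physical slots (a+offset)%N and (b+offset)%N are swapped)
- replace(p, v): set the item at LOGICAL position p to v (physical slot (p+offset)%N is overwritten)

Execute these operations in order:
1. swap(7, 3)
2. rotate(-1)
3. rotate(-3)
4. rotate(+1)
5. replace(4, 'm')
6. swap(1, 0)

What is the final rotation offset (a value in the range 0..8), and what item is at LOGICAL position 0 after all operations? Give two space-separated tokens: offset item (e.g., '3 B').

Answer: 6 D

Derivation:
After op 1 (swap(7, 3)): offset=0, physical=[A,B,C,H,E,F,G,D,I], logical=[A,B,C,H,E,F,G,D,I]
After op 2 (rotate(-1)): offset=8, physical=[A,B,C,H,E,F,G,D,I], logical=[I,A,B,C,H,E,F,G,D]
After op 3 (rotate(-3)): offset=5, physical=[A,B,C,H,E,F,G,D,I], logical=[F,G,D,I,A,B,C,H,E]
After op 4 (rotate(+1)): offset=6, physical=[A,B,C,H,E,F,G,D,I], logical=[G,D,I,A,B,C,H,E,F]
After op 5 (replace(4, 'm')): offset=6, physical=[A,m,C,H,E,F,G,D,I], logical=[G,D,I,A,m,C,H,E,F]
After op 6 (swap(1, 0)): offset=6, physical=[A,m,C,H,E,F,D,G,I], logical=[D,G,I,A,m,C,H,E,F]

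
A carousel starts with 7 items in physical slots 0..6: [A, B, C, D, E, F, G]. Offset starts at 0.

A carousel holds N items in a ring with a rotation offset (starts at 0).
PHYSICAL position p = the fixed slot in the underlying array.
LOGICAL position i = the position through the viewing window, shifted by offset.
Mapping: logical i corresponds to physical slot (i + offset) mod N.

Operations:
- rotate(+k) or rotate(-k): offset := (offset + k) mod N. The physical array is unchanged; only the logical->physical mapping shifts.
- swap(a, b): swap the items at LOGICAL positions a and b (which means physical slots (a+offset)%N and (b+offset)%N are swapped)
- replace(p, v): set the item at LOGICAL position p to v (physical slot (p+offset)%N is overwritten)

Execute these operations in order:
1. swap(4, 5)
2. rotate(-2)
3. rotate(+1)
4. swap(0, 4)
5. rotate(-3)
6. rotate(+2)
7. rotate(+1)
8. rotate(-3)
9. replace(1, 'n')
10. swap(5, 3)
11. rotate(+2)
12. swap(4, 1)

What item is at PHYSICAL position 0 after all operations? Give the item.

After op 1 (swap(4, 5)): offset=0, physical=[A,B,C,D,F,E,G], logical=[A,B,C,D,F,E,G]
After op 2 (rotate(-2)): offset=5, physical=[A,B,C,D,F,E,G], logical=[E,G,A,B,C,D,F]
After op 3 (rotate(+1)): offset=6, physical=[A,B,C,D,F,E,G], logical=[G,A,B,C,D,F,E]
After op 4 (swap(0, 4)): offset=6, physical=[A,B,C,G,F,E,D], logical=[D,A,B,C,G,F,E]
After op 5 (rotate(-3)): offset=3, physical=[A,B,C,G,F,E,D], logical=[G,F,E,D,A,B,C]
After op 6 (rotate(+2)): offset=5, physical=[A,B,C,G,F,E,D], logical=[E,D,A,B,C,G,F]
After op 7 (rotate(+1)): offset=6, physical=[A,B,C,G,F,E,D], logical=[D,A,B,C,G,F,E]
After op 8 (rotate(-3)): offset=3, physical=[A,B,C,G,F,E,D], logical=[G,F,E,D,A,B,C]
After op 9 (replace(1, 'n')): offset=3, physical=[A,B,C,G,n,E,D], logical=[G,n,E,D,A,B,C]
After op 10 (swap(5, 3)): offset=3, physical=[A,D,C,G,n,E,B], logical=[G,n,E,B,A,D,C]
After op 11 (rotate(+2)): offset=5, physical=[A,D,C,G,n,E,B], logical=[E,B,A,D,C,G,n]
After op 12 (swap(4, 1)): offset=5, physical=[A,D,B,G,n,E,C], logical=[E,C,A,D,B,G,n]

Answer: A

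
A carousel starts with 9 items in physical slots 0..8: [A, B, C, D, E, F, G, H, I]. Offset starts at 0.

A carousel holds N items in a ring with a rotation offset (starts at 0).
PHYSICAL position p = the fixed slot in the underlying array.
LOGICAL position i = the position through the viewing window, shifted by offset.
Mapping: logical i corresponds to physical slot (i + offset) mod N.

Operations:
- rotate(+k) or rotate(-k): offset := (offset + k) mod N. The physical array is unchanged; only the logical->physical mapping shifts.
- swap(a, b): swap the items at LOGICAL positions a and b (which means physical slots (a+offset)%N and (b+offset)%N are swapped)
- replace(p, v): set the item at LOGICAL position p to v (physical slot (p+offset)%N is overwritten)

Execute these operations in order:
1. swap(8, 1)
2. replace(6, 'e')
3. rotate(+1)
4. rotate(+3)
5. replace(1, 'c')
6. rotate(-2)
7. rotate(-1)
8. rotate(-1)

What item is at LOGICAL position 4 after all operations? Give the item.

After op 1 (swap(8, 1)): offset=0, physical=[A,I,C,D,E,F,G,H,B], logical=[A,I,C,D,E,F,G,H,B]
After op 2 (replace(6, 'e')): offset=0, physical=[A,I,C,D,E,F,e,H,B], logical=[A,I,C,D,E,F,e,H,B]
After op 3 (rotate(+1)): offset=1, physical=[A,I,C,D,E,F,e,H,B], logical=[I,C,D,E,F,e,H,B,A]
After op 4 (rotate(+3)): offset=4, physical=[A,I,C,D,E,F,e,H,B], logical=[E,F,e,H,B,A,I,C,D]
After op 5 (replace(1, 'c')): offset=4, physical=[A,I,C,D,E,c,e,H,B], logical=[E,c,e,H,B,A,I,C,D]
After op 6 (rotate(-2)): offset=2, physical=[A,I,C,D,E,c,e,H,B], logical=[C,D,E,c,e,H,B,A,I]
After op 7 (rotate(-1)): offset=1, physical=[A,I,C,D,E,c,e,H,B], logical=[I,C,D,E,c,e,H,B,A]
After op 8 (rotate(-1)): offset=0, physical=[A,I,C,D,E,c,e,H,B], logical=[A,I,C,D,E,c,e,H,B]

Answer: E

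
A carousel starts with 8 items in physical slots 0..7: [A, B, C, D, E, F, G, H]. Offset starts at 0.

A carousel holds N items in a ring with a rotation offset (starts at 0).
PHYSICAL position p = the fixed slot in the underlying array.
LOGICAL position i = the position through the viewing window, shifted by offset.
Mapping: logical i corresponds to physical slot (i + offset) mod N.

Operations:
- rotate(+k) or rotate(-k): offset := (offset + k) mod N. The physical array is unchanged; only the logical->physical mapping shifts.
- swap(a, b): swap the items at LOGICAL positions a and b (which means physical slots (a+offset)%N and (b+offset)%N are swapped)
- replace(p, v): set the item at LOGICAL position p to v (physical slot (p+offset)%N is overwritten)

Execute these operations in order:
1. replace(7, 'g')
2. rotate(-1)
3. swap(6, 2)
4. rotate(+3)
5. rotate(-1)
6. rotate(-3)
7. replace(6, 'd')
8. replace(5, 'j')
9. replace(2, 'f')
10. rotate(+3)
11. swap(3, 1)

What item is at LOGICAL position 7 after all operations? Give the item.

After op 1 (replace(7, 'g')): offset=0, physical=[A,B,C,D,E,F,G,g], logical=[A,B,C,D,E,F,G,g]
After op 2 (rotate(-1)): offset=7, physical=[A,B,C,D,E,F,G,g], logical=[g,A,B,C,D,E,F,G]
After op 3 (swap(6, 2)): offset=7, physical=[A,F,C,D,E,B,G,g], logical=[g,A,F,C,D,E,B,G]
After op 4 (rotate(+3)): offset=2, physical=[A,F,C,D,E,B,G,g], logical=[C,D,E,B,G,g,A,F]
After op 5 (rotate(-1)): offset=1, physical=[A,F,C,D,E,B,G,g], logical=[F,C,D,E,B,G,g,A]
After op 6 (rotate(-3)): offset=6, physical=[A,F,C,D,E,B,G,g], logical=[G,g,A,F,C,D,E,B]
After op 7 (replace(6, 'd')): offset=6, physical=[A,F,C,D,d,B,G,g], logical=[G,g,A,F,C,D,d,B]
After op 8 (replace(5, 'j')): offset=6, physical=[A,F,C,j,d,B,G,g], logical=[G,g,A,F,C,j,d,B]
After op 9 (replace(2, 'f')): offset=6, physical=[f,F,C,j,d,B,G,g], logical=[G,g,f,F,C,j,d,B]
After op 10 (rotate(+3)): offset=1, physical=[f,F,C,j,d,B,G,g], logical=[F,C,j,d,B,G,g,f]
After op 11 (swap(3, 1)): offset=1, physical=[f,F,d,j,C,B,G,g], logical=[F,d,j,C,B,G,g,f]

Answer: f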